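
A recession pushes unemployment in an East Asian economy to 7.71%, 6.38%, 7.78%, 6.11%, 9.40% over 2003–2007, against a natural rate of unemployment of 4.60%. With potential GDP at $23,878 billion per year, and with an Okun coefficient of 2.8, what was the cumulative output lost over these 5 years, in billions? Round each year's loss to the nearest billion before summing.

Year 2003: gap = -2.8 × (7.71 - 4.6) = -8.708%, loss ≈ 23878 × 8.708/100 ≈ 2079.
Year 2004: gap = -2.8 × (6.38 - 4.6) = -4.984%, loss ≈ 23878 × 4.984/100 ≈ 1190.
Year 2005: gap = -2.8 × (7.78 - 4.6) = -8.904%, loss ≈ 23878 × 8.904/100 ≈ 2126.
Year 2006: gap = -2.8 × (6.11 - 4.6) = -4.228%, loss ≈ 23878 × 4.228/100 ≈ 1010.
Year 2007: gap = -2.8 × (9.4 - 4.6) = -13.44%, loss ≈ 23878 × 13.44/100 ≈ 3209.
Total lost output = 2079 + 1190 + 2126 + 1010 + 3209 = 9614 billion.

$9,614 billion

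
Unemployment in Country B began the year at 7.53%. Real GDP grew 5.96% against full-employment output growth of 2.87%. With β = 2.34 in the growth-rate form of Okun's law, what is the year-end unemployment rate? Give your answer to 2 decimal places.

6.21%

Growth-rate Okun's law: g_Y = g_Y* - β × Δu, so Δu = (g_Y* - g_Y)/β.
Δu = (2.87 - 5.96)/2.34 = -3.09/2.34 = -1.32 percentage points.
Year-end unemployment = 7.53 - 1.32 = 6.21%.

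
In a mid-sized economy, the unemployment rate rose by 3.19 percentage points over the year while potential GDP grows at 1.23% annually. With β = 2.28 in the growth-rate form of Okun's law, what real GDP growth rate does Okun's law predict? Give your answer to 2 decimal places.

-6.04%

Growth-rate Okun's law: g_Y = g_Y* - β × Δu.
g_Y = 1.23 - 2.28 × (3.19) = 1.23 - 7.2732 = -6.0432%, i.e. -6.04% to 2 d.p.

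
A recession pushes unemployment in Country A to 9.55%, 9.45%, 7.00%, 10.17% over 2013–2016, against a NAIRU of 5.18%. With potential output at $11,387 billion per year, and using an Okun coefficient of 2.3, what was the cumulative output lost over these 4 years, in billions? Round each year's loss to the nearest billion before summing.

$4,047 billion

Year 2013: gap = -2.3 × (9.55 - 5.18) = -10.051%, loss ≈ 11387 × 10.051/100 ≈ 1145.
Year 2014: gap = -2.3 × (9.45 - 5.18) = -9.821%, loss ≈ 11387 × 9.821/100 ≈ 1118.
Year 2015: gap = -2.3 × (7 - 5.18) = -4.186%, loss ≈ 11387 × 4.186/100 ≈ 477.
Year 2016: gap = -2.3 × (10.17 - 5.18) = -11.477%, loss ≈ 11387 × 11.477/100 ≈ 1307.
Total lost output = 1145 + 1118 + 477 + 1307 = 4047 billion.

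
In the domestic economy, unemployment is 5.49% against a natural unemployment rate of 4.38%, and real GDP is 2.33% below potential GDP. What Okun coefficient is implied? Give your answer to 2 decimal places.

β ≈ 2.10

Okun's law: output gap = -β × (u - u*).
-2.33 = -β × (5.49 - 4.38) = -β × 1.11, so β = 2.33/1.11 = 2.10.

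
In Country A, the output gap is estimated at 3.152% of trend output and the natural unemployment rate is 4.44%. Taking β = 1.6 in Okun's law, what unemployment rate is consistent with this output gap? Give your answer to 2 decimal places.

From Okun's law, u - u* = -(output gap)/β = -(3.152)/1.6 = -1.97 points.
So u = 4.44 - 1.97 = 2.47%.

2.47%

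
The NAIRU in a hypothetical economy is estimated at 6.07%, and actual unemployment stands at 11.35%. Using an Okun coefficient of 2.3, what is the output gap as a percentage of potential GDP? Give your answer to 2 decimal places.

The unemployment gap is 11.35 - 6.07 = 5.28 percentage points.
Okun's law gives an output gap of -2.3 × 5.28 = -12.144%, i.e. 12.14% below potential.

-12.14%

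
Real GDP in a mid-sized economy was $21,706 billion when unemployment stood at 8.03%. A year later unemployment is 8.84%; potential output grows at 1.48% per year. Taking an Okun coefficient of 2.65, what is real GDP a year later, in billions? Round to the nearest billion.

Δu = 8.84 - 8.03 = 0.81 points.
Okun's law (growth form): g_Y = g_Y* - β × Δu = 1.48 - 2.65 × (0.81) = 1.48 - 2.1465 = -0.6665%.
Real GDP in the next year = 21706 × (1 - 0.6665/100) = 21706 × 0.993335 ≈ 21561 billion.

$21,561 billion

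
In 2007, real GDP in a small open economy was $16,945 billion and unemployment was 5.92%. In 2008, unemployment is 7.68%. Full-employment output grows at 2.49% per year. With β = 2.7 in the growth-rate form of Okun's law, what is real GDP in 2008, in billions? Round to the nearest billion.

$16,562 billion

Δu = 7.68 - 5.92 = 1.76 points.
Okun's law (growth form): g_Y = g_Y* - β × Δu = 2.49 - 2.7 × (1.76) = 2.49 - 4.752 = -2.262%.
Real GDP in the next year = 16945 × (1 - 2.262/100) = 16945 × 0.97738 ≈ 16562 billion.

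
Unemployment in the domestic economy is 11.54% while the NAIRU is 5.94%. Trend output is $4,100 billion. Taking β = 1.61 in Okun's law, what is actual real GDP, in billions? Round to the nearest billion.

Unemployment gap = 11.54 - 5.94 = 5.6 points, so the output gap is -1.61 × 5.6 = -9.016%.
Actual GDP = 4100 × (1 - 9.016/100) = 4100 × 0.90984 ≈ 3730 billion.

$3,730 billion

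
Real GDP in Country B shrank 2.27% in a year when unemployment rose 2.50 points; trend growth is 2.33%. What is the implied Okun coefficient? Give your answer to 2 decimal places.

Growth form: g_Y = g_Y* - β × Δu, so β = (g_Y* - g_Y)/Δu.
β = (2.33 + 2.27)/2.50 = 4.6/2.50 = 1.84.

β ≈ 1.84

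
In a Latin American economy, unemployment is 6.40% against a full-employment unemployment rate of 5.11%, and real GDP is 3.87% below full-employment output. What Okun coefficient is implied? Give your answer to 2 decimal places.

β ≈ 3.00

Okun's law: output gap = -β × (u - u*).
-3.87 = -β × (6.4 - 5.11) = -β × 1.29, so β = 3.87/1.29 = 3.00.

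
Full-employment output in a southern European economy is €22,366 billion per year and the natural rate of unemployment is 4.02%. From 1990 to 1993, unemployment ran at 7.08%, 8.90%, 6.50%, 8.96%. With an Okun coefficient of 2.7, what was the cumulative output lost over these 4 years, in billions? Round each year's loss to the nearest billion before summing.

€9,276 billion

Year 1990: gap = -2.7 × (7.08 - 4.02) = -8.262%, loss ≈ 22366 × 8.262/100 ≈ 1848.
Year 1991: gap = -2.7 × (8.9 - 4.02) = -13.176%, loss ≈ 22366 × 13.176/100 ≈ 2947.
Year 1992: gap = -2.7 × (6.5 - 4.02) = -6.696%, loss ≈ 22366 × 6.696/100 ≈ 1498.
Year 1993: gap = -2.7 × (8.96 - 4.02) = -13.338%, loss ≈ 22366 × 13.338/100 ≈ 2983.
Total lost output = 1848 + 2947 + 1498 + 2983 = 9276 billion.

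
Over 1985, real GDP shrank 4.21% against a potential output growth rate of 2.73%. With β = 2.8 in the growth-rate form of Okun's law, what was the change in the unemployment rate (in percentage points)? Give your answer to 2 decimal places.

2.48 percentage points

Growth-rate Okun's law: g_Y = g_Y* - β × Δu, so Δu = (g_Y* - g_Y)/β.
Δu = (2.73 + 4.21)/2.8 = 6.94/2.8 = 2.48 percentage points.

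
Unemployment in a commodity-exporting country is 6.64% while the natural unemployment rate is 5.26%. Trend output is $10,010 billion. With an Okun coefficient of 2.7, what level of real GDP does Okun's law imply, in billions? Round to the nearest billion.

$9,637 billion

Unemployment gap = 6.64 - 5.26 = 1.38 points, so the output gap is -2.7 × 1.38 = -3.726%.
Actual GDP = 10010 × (1 - 3.726/100) = 10010 × 0.96274 ≈ 9637 billion.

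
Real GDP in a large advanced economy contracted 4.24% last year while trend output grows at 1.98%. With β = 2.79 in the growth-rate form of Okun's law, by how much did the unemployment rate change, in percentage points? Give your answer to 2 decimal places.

Growth-rate Okun's law: g_Y = g_Y* - β × Δu, so Δu = (g_Y* - g_Y)/β.
Δu = (1.98 + 4.24)/2.79 = 6.22/2.79 = 2.23 percentage points.

2.23 percentage points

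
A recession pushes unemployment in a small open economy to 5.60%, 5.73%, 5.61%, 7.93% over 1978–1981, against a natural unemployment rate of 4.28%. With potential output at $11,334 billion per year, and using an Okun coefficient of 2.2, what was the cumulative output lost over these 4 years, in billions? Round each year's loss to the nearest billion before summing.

$1,933 billion

Year 1978: gap = -2.2 × (5.6 - 4.28) = -2.904%, loss ≈ 11334 × 2.904/100 ≈ 329.
Year 1979: gap = -2.2 × (5.73 - 4.28) = -3.19%, loss ≈ 11334 × 3.19/100 ≈ 362.
Year 1980: gap = -2.2 × (5.61 - 4.28) = -2.926%, loss ≈ 11334 × 2.926/100 ≈ 332.
Year 1981: gap = -2.2 × (7.93 - 4.28) = -8.03%, loss ≈ 11334 × 8.03/100 ≈ 910.
Total lost output = 329 + 362 + 332 + 910 = 1933 billion.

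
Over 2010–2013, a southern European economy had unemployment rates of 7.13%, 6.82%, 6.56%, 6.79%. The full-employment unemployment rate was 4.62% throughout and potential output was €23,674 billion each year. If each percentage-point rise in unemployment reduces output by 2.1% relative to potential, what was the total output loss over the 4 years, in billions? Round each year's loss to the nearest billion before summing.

€4,385 billion

Year 2010: gap = -2.1 × (7.13 - 4.62) = -5.271%, loss ≈ 23674 × 5.271/100 ≈ 1248.
Year 2011: gap = -2.1 × (6.82 - 4.62) = -4.62%, loss ≈ 23674 × 4.62/100 ≈ 1094.
Year 2012: gap = -2.1 × (6.56 - 4.62) = -4.074%, loss ≈ 23674 × 4.074/100 ≈ 964.
Year 2013: gap = -2.1 × (6.79 - 4.62) = -4.557%, loss ≈ 23674 × 4.557/100 ≈ 1079.
Total lost output = 1248 + 1094 + 964 + 1079 = 4385 billion.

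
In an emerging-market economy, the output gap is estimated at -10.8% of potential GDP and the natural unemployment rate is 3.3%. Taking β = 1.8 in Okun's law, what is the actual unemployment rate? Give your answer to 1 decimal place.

9.3%

From Okun's law, u - u* = -(output gap)/β = -(-10.8)/1.8 = 6 points.
So u = 3.3 + 6 = 9.3%.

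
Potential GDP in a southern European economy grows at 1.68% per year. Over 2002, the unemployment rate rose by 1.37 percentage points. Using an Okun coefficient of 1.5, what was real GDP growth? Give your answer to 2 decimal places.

-0.38%

Growth-rate Okun's law: g_Y = g_Y* - β × Δu.
g_Y = 1.68 - 1.5 × (1.37) = 1.68 - 2.055 = -0.375%, i.e. -0.38% to 2 d.p.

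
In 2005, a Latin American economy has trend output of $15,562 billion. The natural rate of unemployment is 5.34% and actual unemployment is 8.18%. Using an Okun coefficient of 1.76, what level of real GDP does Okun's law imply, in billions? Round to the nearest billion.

Unemployment gap = 8.18 - 5.34 = 2.84 points, so the output gap is -1.76 × 2.84 = -4.9984%.
Actual GDP = 15562 × (1 - 4.9984/100) = 15562 × 0.950016 ≈ 14784 billion.

$14,784 billion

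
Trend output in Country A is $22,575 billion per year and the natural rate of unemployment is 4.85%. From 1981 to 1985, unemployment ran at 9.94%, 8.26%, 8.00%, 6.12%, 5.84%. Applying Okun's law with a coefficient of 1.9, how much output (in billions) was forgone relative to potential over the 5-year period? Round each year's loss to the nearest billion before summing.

Year 1981: gap = -1.9 × (9.94 - 4.85) = -9.671%, loss ≈ 22575 × 9.671/100 ≈ 2183.
Year 1982: gap = -1.9 × (8.26 - 4.85) = -6.479%, loss ≈ 22575 × 6.479/100 ≈ 1463.
Year 1983: gap = -1.9 × (8 - 4.85) = -5.985%, loss ≈ 22575 × 5.985/100 ≈ 1351.
Year 1984: gap = -1.9 × (6.12 - 4.85) = -2.413%, loss ≈ 22575 × 2.413/100 ≈ 545.
Year 1985: gap = -1.9 × (5.84 - 4.85) = -1.881%, loss ≈ 22575 × 1.881/100 ≈ 425.
Total lost output = 2183 + 1463 + 1351 + 545 + 425 = 5967 billion.

$5,967 billion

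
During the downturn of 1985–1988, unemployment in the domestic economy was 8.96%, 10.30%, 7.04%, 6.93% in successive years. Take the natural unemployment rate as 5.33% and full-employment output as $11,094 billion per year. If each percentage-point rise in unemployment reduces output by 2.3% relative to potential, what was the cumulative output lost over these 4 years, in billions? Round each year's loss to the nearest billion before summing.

$3,038 billion

Year 1985: gap = -2.3 × (8.96 - 5.33) = -8.349%, loss ≈ 11094 × 8.349/100 ≈ 926.
Year 1986: gap = -2.3 × (10.3 - 5.33) = -11.431%, loss ≈ 11094 × 11.431/100 ≈ 1268.
Year 1987: gap = -2.3 × (7.04 - 5.33) = -3.933%, loss ≈ 11094 × 3.933/100 ≈ 436.
Year 1988: gap = -2.3 × (6.93 - 5.33) = -3.68%, loss ≈ 11094 × 3.68/100 ≈ 408.
Total lost output = 926 + 1268 + 436 + 408 = 3038 billion.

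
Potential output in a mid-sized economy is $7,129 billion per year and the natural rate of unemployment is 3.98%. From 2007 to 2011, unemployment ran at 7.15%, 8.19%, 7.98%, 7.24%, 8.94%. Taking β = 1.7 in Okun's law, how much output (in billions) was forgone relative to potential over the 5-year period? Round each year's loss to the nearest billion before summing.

$2,375 billion

Year 2007: gap = -1.7 × (7.15 - 3.98) = -5.389%, loss ≈ 7129 × 5.389/100 ≈ 384.
Year 2008: gap = -1.7 × (8.19 - 3.98) = -7.157%, loss ≈ 7129 × 7.157/100 ≈ 510.
Year 2009: gap = -1.7 × (7.98 - 3.98) = -6.8%, loss ≈ 7129 × 6.8/100 ≈ 485.
Year 2010: gap = -1.7 × (7.24 - 3.98) = -5.542%, loss ≈ 7129 × 5.542/100 ≈ 395.
Year 2011: gap = -1.7 × (8.94 - 3.98) = -8.432%, loss ≈ 7129 × 8.432/100 ≈ 601.
Total lost output = 384 + 510 + 485 + 395 + 601 = 2375 billion.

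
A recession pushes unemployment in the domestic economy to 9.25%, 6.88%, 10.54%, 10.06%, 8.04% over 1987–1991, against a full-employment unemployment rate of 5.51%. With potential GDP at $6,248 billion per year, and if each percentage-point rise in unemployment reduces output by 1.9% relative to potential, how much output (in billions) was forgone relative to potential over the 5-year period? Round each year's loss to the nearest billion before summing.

Year 1987: gap = -1.9 × (9.25 - 5.51) = -7.106%, loss ≈ 6248 × 7.106/100 ≈ 444.
Year 1988: gap = -1.9 × (6.88 - 5.51) = -2.603%, loss ≈ 6248 × 2.603/100 ≈ 163.
Year 1989: gap = -1.9 × (10.54 - 5.51) = -9.557%, loss ≈ 6248 × 9.557/100 ≈ 597.
Year 1990: gap = -1.9 × (10.06 - 5.51) = -8.645%, loss ≈ 6248 × 8.645/100 ≈ 540.
Year 1991: gap = -1.9 × (8.04 - 5.51) = -4.807%, loss ≈ 6248 × 4.807/100 ≈ 300.
Total lost output = 444 + 163 + 597 + 540 + 300 = 2044 billion.

$2,044 billion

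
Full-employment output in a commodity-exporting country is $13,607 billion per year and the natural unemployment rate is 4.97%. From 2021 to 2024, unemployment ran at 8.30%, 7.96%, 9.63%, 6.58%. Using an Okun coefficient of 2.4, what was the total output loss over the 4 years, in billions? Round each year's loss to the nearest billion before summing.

$4,111 billion

Year 2021: gap = -2.4 × (8.3 - 4.97) = -7.992%, loss ≈ 13607 × 7.992/100 ≈ 1087.
Year 2022: gap = -2.4 × (7.96 - 4.97) = -7.176%, loss ≈ 13607 × 7.176/100 ≈ 976.
Year 2023: gap = -2.4 × (9.63 - 4.97) = -11.184%, loss ≈ 13607 × 11.184/100 ≈ 1522.
Year 2024: gap = -2.4 × (6.58 - 4.97) = -3.864%, loss ≈ 13607 × 3.864/100 ≈ 526.
Total lost output = 1087 + 976 + 1522 + 526 = 4111 billion.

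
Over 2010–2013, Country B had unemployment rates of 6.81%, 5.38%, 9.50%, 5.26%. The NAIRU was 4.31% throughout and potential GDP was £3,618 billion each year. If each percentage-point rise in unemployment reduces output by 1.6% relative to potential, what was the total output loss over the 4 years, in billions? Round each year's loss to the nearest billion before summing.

£562 billion

Year 2010: gap = -1.6 × (6.81 - 4.31) = -4%, loss ≈ 3618 × 4/100 ≈ 145.
Year 2011: gap = -1.6 × (5.38 - 4.31) = -1.712%, loss ≈ 3618 × 1.712/100 ≈ 62.
Year 2012: gap = -1.6 × (9.5 - 4.31) = -8.304%, loss ≈ 3618 × 8.304/100 ≈ 300.
Year 2013: gap = -1.6 × (5.26 - 4.31) = -1.52%, loss ≈ 3618 × 1.52/100 ≈ 55.
Total lost output = 145 + 62 + 300 + 55 = 562 billion.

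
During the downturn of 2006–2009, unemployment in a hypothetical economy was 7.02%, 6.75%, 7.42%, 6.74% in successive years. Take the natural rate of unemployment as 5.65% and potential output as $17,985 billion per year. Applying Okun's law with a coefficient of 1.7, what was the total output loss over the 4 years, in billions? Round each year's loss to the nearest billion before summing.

Year 2006: gap = -1.7 × (7.02 - 5.65) = -2.329%, loss ≈ 17985 × 2.329/100 ≈ 419.
Year 2007: gap = -1.7 × (6.75 - 5.65) = -1.87%, loss ≈ 17985 × 1.87/100 ≈ 336.
Year 2008: gap = -1.7 × (7.42 - 5.65) = -3.009%, loss ≈ 17985 × 3.009/100 ≈ 541.
Year 2009: gap = -1.7 × (6.74 - 5.65) = -1.853%, loss ≈ 17985 × 1.853/100 ≈ 333.
Total lost output = 419 + 336 + 541 + 333 = 1629 billion.

$1,629 billion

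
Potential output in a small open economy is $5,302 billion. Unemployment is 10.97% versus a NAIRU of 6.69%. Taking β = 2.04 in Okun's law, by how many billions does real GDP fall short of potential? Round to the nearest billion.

$463 billion

Output gap = -2.04 × (10.97 - 6.69) = -2.04 × 4.28 = -8.7312%.
Actual GDP ≈ 5302 × 0.912688 ≈ 4839 billion, so the shortfall is 5302 - 4839 = 463 billion.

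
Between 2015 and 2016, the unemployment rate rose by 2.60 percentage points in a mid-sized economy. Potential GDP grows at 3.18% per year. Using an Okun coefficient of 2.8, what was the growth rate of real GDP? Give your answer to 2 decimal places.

-4.10%

Growth-rate Okun's law: g_Y = g_Y* - β × Δu.
g_Y = 3.18 - 2.8 × (2.60) = 3.18 - 7.28 = -4.1%, i.e. -4.10% to 2 d.p.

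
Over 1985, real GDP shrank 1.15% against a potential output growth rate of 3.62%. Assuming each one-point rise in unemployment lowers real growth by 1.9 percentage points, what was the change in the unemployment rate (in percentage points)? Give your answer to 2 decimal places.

Growth-rate Okun's law: g_Y = g_Y* - β × Δu, so Δu = (g_Y* - g_Y)/β.
Δu = (3.62 + 1.15)/1.9 = 4.77/1.9 = 2.51 percentage points.

2.51 percentage points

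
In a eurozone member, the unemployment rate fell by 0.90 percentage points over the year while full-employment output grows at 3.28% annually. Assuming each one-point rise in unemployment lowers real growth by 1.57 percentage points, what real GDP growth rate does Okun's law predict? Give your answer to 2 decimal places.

4.69%

Growth-rate Okun's law: g_Y = g_Y* - β × Δu.
g_Y = 3.28 - 1.57 × (-0.90) = 3.28 + 1.413 = 4.693%, i.e. 4.69% to 2 d.p.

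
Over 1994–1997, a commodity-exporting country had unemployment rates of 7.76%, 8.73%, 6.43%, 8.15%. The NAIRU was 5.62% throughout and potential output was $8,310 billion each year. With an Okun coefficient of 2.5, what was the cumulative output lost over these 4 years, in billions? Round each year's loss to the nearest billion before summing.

$1,785 billion

Year 1994: gap = -2.5 × (7.76 - 5.62) = -5.35%, loss ≈ 8310 × 5.35/100 ≈ 445.
Year 1995: gap = -2.5 × (8.73 - 5.62) = -7.775%, loss ≈ 8310 × 7.775/100 ≈ 646.
Year 1996: gap = -2.5 × (6.43 - 5.62) = -2.025%, loss ≈ 8310 × 2.025/100 ≈ 168.
Year 1997: gap = -2.5 × (8.15 - 5.62) = -6.325%, loss ≈ 8310 × 6.325/100 ≈ 526.
Total lost output = 445 + 646 + 168 + 526 = 1785 billion.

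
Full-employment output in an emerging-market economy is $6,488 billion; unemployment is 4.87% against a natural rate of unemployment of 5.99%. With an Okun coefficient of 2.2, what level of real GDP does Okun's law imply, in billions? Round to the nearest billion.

$6,648 billion

Unemployment gap = 4.87 - 5.99 = -1.12 points, so the output gap is -2.2 × (-1.12) = 2.464%.
Actual GDP = 6488 × (1 + 2.464/100) = 6488 × 1.02464 ≈ 6648 billion.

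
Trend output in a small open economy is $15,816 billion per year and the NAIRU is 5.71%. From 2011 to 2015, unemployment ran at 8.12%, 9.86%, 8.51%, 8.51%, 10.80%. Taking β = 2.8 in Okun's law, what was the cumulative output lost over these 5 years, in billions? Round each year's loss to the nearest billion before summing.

$7,639 billion

Year 2011: gap = -2.8 × (8.12 - 5.71) = -6.748%, loss ≈ 15816 × 6.748/100 ≈ 1067.
Year 2012: gap = -2.8 × (9.86 - 5.71) = -11.62%, loss ≈ 15816 × 11.62/100 ≈ 1838.
Year 2013: gap = -2.8 × (8.51 - 5.71) = -7.84%, loss ≈ 15816 × 7.84/100 ≈ 1240.
Year 2014: gap = -2.8 × (8.51 - 5.71) = -7.84%, loss ≈ 15816 × 7.84/100 ≈ 1240.
Year 2015: gap = -2.8 × (10.8 - 5.71) = -14.252%, loss ≈ 15816 × 14.252/100 ≈ 2254.
Total lost output = 1067 + 1838 + 1240 + 1240 + 2254 = 7639 billion.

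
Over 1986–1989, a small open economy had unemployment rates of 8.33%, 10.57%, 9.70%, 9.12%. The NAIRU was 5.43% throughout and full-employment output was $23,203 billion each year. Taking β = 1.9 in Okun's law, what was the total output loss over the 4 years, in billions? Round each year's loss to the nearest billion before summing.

Year 1986: gap = -1.9 × (8.33 - 5.43) = -5.51%, loss ≈ 23203 × 5.51/100 ≈ 1278.
Year 1987: gap = -1.9 × (10.57 - 5.43) = -9.766%, loss ≈ 23203 × 9.766/100 ≈ 2266.
Year 1988: gap = -1.9 × (9.7 - 5.43) = -8.113%, loss ≈ 23203 × 8.113/100 ≈ 1882.
Year 1989: gap = -1.9 × (9.12 - 5.43) = -7.011%, loss ≈ 23203 × 7.011/100 ≈ 1627.
Total lost output = 1278 + 2266 + 1882 + 1627 = 7053 billion.

$7,053 billion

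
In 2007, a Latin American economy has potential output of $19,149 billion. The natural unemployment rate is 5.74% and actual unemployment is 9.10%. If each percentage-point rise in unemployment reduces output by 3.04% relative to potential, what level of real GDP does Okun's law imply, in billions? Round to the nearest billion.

$17,193 billion

Unemployment gap = 9.1 - 5.74 = 3.36 points, so the output gap is -3.04 × 3.36 = -10.2144%.
Actual GDP = 19149 × (1 - 10.2144/100) = 19149 × 0.897856 ≈ 17193 billion.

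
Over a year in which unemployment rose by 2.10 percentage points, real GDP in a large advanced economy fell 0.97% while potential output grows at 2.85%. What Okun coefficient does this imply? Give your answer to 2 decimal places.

Growth form: g_Y = g_Y* - β × Δu, so β = (g_Y* - g_Y)/Δu.
β = (2.85 + 0.97)/2.10 = 3.82/2.10 = 1.82.

β ≈ 1.82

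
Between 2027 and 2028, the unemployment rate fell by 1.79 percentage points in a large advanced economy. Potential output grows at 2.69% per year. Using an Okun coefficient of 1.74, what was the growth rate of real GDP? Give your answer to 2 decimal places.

Growth-rate Okun's law: g_Y = g_Y* - β × Δu.
g_Y = 2.69 - 1.74 × (-1.79) = 2.69 + 3.1146 = 5.8046%, i.e. 5.80% to 2 d.p.

5.80%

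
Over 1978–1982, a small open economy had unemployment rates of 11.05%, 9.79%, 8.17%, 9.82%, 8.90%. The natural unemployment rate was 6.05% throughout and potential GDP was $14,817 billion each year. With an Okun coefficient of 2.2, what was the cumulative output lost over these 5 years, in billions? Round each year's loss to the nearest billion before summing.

Year 1978: gap = -2.2 × (11.05 - 6.05) = -11%, loss ≈ 14817 × 11/100 ≈ 1630.
Year 1979: gap = -2.2 × (9.79 - 6.05) = -8.228%, loss ≈ 14817 × 8.228/100 ≈ 1219.
Year 1980: gap = -2.2 × (8.17 - 6.05) = -4.664%, loss ≈ 14817 × 4.664/100 ≈ 691.
Year 1981: gap = -2.2 × (9.82 - 6.05) = -8.294%, loss ≈ 14817 × 8.294/100 ≈ 1229.
Year 1982: gap = -2.2 × (8.9 - 6.05) = -6.27%, loss ≈ 14817 × 6.27/100 ≈ 929.
Total lost output = 1630 + 1219 + 691 + 1229 + 929 = 5698 billion.

$5,698 billion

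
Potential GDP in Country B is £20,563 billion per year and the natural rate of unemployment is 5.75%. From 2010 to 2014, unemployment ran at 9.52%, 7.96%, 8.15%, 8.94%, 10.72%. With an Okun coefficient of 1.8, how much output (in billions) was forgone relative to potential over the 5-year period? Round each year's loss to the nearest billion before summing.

Year 2010: gap = -1.8 × (9.52 - 5.75) = -6.786%, loss ≈ 20563 × 6.786/100 ≈ 1395.
Year 2011: gap = -1.8 × (7.96 - 5.75) = -3.978%, loss ≈ 20563 × 3.978/100 ≈ 818.
Year 2012: gap = -1.8 × (8.15 - 5.75) = -4.32%, loss ≈ 20563 × 4.32/100 ≈ 888.
Year 2013: gap = -1.8 × (8.94 - 5.75) = -5.742%, loss ≈ 20563 × 5.742/100 ≈ 1181.
Year 2014: gap = -1.8 × (10.72 - 5.75) = -8.946%, loss ≈ 20563 × 8.946/100 ≈ 1840.
Total lost output = 1395 + 818 + 888 + 1181 + 1840 = 6122 billion.

£6,122 billion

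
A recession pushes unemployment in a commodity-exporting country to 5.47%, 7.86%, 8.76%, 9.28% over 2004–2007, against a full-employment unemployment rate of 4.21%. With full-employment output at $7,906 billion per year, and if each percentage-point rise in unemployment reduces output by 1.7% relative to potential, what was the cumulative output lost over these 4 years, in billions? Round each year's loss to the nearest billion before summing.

$1,953 billion

Year 2004: gap = -1.7 × (5.47 - 4.21) = -2.142%, loss ≈ 7906 × 2.142/100 ≈ 169.
Year 2005: gap = -1.7 × (7.86 - 4.21) = -6.205%, loss ≈ 7906 × 6.205/100 ≈ 491.
Year 2006: gap = -1.7 × (8.76 - 4.21) = -7.735%, loss ≈ 7906 × 7.735/100 ≈ 612.
Year 2007: gap = -1.7 × (9.28 - 4.21) = -8.619%, loss ≈ 7906 × 8.619/100 ≈ 681.
Total lost output = 169 + 491 + 612 + 681 = 1953 billion.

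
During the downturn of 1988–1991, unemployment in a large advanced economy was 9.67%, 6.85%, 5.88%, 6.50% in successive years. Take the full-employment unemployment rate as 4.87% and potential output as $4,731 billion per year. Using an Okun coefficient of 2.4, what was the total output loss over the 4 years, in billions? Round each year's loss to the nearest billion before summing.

Year 1988: gap = -2.4 × (9.67 - 4.87) = -11.52%, loss ≈ 4731 × 11.52/100 ≈ 545.
Year 1989: gap = -2.4 × (6.85 - 4.87) = -4.752%, loss ≈ 4731 × 4.752/100 ≈ 225.
Year 1990: gap = -2.4 × (5.88 - 4.87) = -2.424%, loss ≈ 4731 × 2.424/100 ≈ 115.
Year 1991: gap = -2.4 × (6.5 - 4.87) = -3.912%, loss ≈ 4731 × 3.912/100 ≈ 185.
Total lost output = 545 + 225 + 115 + 185 = 1070 billion.

$1,070 billion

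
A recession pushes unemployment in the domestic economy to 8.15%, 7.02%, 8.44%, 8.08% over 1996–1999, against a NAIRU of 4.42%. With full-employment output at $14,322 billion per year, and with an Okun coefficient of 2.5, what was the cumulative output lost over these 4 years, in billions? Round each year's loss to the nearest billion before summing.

Year 1996: gap = -2.5 × (8.15 - 4.42) = -9.325%, loss ≈ 14322 × 9.325/100 ≈ 1336.
Year 1997: gap = -2.5 × (7.02 - 4.42) = -6.5%, loss ≈ 14322 × 6.5/100 ≈ 931.
Year 1998: gap = -2.5 × (8.44 - 4.42) = -10.05%, loss ≈ 14322 × 10.05/100 ≈ 1439.
Year 1999: gap = -2.5 × (8.08 - 4.42) = -9.15%, loss ≈ 14322 × 9.15/100 ≈ 1310.
Total lost output = 1336 + 931 + 1439 + 1310 = 5016 billion.

$5,016 billion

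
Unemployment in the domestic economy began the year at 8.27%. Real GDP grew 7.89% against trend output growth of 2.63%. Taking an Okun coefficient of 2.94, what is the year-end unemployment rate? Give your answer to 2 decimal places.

6.48%

Growth-rate Okun's law: g_Y = g_Y* - β × Δu, so Δu = (g_Y* - g_Y)/β.
Δu = (2.63 - 7.89)/2.94 = -5.26/2.94 = -1.79 percentage points.
Year-end unemployment = 8.27 - 1.79 = 6.48%.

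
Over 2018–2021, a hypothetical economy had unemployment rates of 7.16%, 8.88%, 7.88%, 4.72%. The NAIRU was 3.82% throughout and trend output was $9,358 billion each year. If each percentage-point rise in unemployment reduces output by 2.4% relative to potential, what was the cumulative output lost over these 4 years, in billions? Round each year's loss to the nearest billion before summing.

$3,000 billion

Year 2018: gap = -2.4 × (7.16 - 3.82) = -8.016%, loss ≈ 9358 × 8.016/100 ≈ 750.
Year 2019: gap = -2.4 × (8.88 - 3.82) = -12.144%, loss ≈ 9358 × 12.144/100 ≈ 1136.
Year 2020: gap = -2.4 × (7.88 - 3.82) = -9.744%, loss ≈ 9358 × 9.744/100 ≈ 912.
Year 2021: gap = -2.4 × (4.72 - 3.82) = -2.16%, loss ≈ 9358 × 2.16/100 ≈ 202.
Total lost output = 750 + 1136 + 912 + 202 = 3000 billion.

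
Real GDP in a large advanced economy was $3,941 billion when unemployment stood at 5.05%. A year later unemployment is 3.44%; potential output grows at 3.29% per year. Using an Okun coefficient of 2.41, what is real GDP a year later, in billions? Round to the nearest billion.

Δu = 3.44 - 5.05 = -1.61 points.
Okun's law (growth form): g_Y = g_Y* - β × Δu = 3.29 - 2.41 × (-1.61) = 3.29 + 3.8801 = 7.1701%.
Real GDP in the next year = 3941 × (1 + 7.1701/100) = 3941 × 1.071701 ≈ 4224 billion.

$4,224 billion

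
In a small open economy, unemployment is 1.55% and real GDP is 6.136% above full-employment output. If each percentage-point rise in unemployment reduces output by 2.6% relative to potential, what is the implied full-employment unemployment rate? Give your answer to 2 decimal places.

3.91%

From Okun's law, u - u* = -(output gap)/β = -(6.136)/2.6 = -2.36 points.
So u* = 1.55 + 2.36 = 3.91%.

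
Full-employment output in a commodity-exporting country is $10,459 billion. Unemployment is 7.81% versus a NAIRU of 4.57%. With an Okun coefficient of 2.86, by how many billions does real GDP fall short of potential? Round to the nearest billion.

Output gap = -2.86 × (7.81 - 4.57) = -2.86 × 3.24 = -9.2664%.
Actual GDP ≈ 10459 × 0.907336 ≈ 9490 billion, so the shortfall is 10459 - 9490 = 969 billion.

$969 billion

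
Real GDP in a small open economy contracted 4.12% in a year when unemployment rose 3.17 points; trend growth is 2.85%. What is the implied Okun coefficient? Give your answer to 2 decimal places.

Growth form: g_Y = g_Y* - β × Δu, so β = (g_Y* - g_Y)/Δu.
β = (2.85 + 4.12)/3.17 = 6.97/3.17 = 2.20.

β ≈ 2.20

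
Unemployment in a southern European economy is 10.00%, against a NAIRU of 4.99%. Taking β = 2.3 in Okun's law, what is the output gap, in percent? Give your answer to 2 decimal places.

-11.52%

The unemployment gap is 10 - 4.99 = 5.01 percentage points.
Okun's law gives an output gap of -2.3 × 5.01 = -11.523%, i.e. 11.52% below potential.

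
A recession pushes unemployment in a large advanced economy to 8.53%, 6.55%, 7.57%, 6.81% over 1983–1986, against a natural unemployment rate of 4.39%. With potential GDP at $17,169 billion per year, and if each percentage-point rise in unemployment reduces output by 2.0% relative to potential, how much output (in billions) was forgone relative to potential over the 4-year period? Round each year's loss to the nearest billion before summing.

Year 1983: gap = -2.0 × (8.53 - 4.39) = -8.28%, loss ≈ 17169 × 8.28/100 ≈ 1422.
Year 1984: gap = -2.0 × (6.55 - 4.39) = -4.32%, loss ≈ 17169 × 4.32/100 ≈ 742.
Year 1985: gap = -2.0 × (7.57 - 4.39) = -6.36%, loss ≈ 17169 × 6.36/100 ≈ 1092.
Year 1986: gap = -2.0 × (6.81 - 4.39) = -4.84%, loss ≈ 17169 × 4.84/100 ≈ 831.
Total lost output = 1422 + 742 + 1092 + 831 = 4087 billion.

$4,087 billion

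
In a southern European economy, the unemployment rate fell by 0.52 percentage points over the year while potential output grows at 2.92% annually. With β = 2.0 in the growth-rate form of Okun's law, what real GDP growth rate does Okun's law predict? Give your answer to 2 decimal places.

3.96%

Growth-rate Okun's law: g_Y = g_Y* - β × Δu.
g_Y = 2.92 - 2.0 × (-0.52) = 2.92 + 1.04 = 3.96%, i.e. 3.96% to 2 d.p.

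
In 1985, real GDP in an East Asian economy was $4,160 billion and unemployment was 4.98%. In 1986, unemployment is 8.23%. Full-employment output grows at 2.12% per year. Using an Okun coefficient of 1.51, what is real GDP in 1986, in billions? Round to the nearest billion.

Δu = 8.23 - 4.98 = 3.25 points.
Okun's law (growth form): g_Y = g_Y* - β × Δu = 2.12 - 1.51 × (3.25) = 2.12 - 4.9075 = -2.7875%.
Real GDP in the next year = 4160 × (1 - 2.7875/100) = 4160 × 0.972125 ≈ 4044 billion.

$4,044 billion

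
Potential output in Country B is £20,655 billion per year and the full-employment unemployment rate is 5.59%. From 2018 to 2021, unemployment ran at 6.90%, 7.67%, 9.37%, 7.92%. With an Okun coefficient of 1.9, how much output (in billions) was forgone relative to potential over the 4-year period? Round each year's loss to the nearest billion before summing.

£3,727 billion

Year 2018: gap = -1.9 × (6.9 - 5.59) = -2.489%, loss ≈ 20655 × 2.489/100 ≈ 514.
Year 2019: gap = -1.9 × (7.67 - 5.59) = -3.952%, loss ≈ 20655 × 3.952/100 ≈ 816.
Year 2020: gap = -1.9 × (9.37 - 5.59) = -7.182%, loss ≈ 20655 × 7.182/100 ≈ 1483.
Year 2021: gap = -1.9 × (7.92 - 5.59) = -4.427%, loss ≈ 20655 × 4.427/100 ≈ 914.
Total lost output = 514 + 816 + 1483 + 914 = 3727 billion.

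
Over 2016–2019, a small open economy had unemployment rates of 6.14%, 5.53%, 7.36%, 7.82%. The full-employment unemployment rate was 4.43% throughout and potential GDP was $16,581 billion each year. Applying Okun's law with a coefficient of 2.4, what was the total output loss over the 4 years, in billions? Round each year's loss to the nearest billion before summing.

$3,633 billion

Year 2016: gap = -2.4 × (6.14 - 4.43) = -4.104%, loss ≈ 16581 × 4.104/100 ≈ 680.
Year 2017: gap = -2.4 × (5.53 - 4.43) = -2.64%, loss ≈ 16581 × 2.64/100 ≈ 438.
Year 2018: gap = -2.4 × (7.36 - 4.43) = -7.032%, loss ≈ 16581 × 7.032/100 ≈ 1166.
Year 2019: gap = -2.4 × (7.82 - 4.43) = -8.136%, loss ≈ 16581 × 8.136/100 ≈ 1349.
Total lost output = 680 + 438 + 1166 + 1349 = 3633 billion.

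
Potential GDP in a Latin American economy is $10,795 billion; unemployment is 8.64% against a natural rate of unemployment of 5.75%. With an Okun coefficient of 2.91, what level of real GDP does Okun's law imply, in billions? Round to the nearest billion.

$9,887 billion

Unemployment gap = 8.64 - 5.75 = 2.89 points, so the output gap is -2.91 × 2.89 = -8.4099%.
Actual GDP = 10795 × (1 - 8.4099/100) = 10795 × 0.915901 ≈ 9887 billion.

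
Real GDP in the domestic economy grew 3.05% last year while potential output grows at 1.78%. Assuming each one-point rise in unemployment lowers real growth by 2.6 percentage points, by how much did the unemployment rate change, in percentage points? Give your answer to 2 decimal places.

Growth-rate Okun's law: g_Y = g_Y* - β × Δu, so Δu = (g_Y* - g_Y)/β.
Δu = (1.78 - 3.05)/2.6 = -1.27/2.6 = -0.49 percentage points.

-0.49 percentage points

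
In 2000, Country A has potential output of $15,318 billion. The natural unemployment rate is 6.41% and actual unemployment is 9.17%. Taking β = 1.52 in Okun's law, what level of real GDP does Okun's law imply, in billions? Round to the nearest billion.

Unemployment gap = 9.17 - 6.41 = 2.76 points, so the output gap is -1.52 × 2.76 = -4.1952%.
Actual GDP = 15318 × (1 - 4.1952/100) = 15318 × 0.958048 ≈ 14675 billion.

$14,675 billion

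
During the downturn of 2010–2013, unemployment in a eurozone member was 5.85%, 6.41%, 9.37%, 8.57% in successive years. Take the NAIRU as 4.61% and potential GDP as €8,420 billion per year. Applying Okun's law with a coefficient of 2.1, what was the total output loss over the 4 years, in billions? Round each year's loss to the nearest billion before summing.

Year 2010: gap = -2.1 × (5.85 - 4.61) = -2.604%, loss ≈ 8420 × 2.604/100 ≈ 219.
Year 2011: gap = -2.1 × (6.41 - 4.61) = -3.78%, loss ≈ 8420 × 3.78/100 ≈ 318.
Year 2012: gap = -2.1 × (9.37 - 4.61) = -9.996%, loss ≈ 8420 × 9.996/100 ≈ 842.
Year 2013: gap = -2.1 × (8.57 - 4.61) = -8.316%, loss ≈ 8420 × 8.316/100 ≈ 700.
Total lost output = 219 + 318 + 842 + 700 = 2079 billion.

€2,079 billion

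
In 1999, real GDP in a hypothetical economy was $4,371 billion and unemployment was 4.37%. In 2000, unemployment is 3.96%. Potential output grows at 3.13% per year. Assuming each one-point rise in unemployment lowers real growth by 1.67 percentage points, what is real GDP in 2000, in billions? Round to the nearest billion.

Δu = 3.96 - 4.37 = -0.41 points.
Okun's law (growth form): g_Y = g_Y* - β × Δu = 3.13 - 1.67 × (-0.41) = 3.13 + 0.6847 = 3.8147%.
Real GDP in the next year = 4371 × (1 + 3.8147/100) = 4371 × 1.038147 ≈ 4538 billion.

$4,538 billion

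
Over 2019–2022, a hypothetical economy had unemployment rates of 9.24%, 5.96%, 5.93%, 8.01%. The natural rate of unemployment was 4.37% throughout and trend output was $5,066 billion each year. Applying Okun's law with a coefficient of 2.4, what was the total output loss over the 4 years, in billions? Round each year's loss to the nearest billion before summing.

$1,418 billion

Year 2019: gap = -2.4 × (9.24 - 4.37) = -11.688%, loss ≈ 5066 × 11.688/100 ≈ 592.
Year 2020: gap = -2.4 × (5.96 - 4.37) = -3.816%, loss ≈ 5066 × 3.816/100 ≈ 193.
Year 2021: gap = -2.4 × (5.93 - 4.37) = -3.744%, loss ≈ 5066 × 3.744/100 ≈ 190.
Year 2022: gap = -2.4 × (8.01 - 4.37) = -8.736%, loss ≈ 5066 × 8.736/100 ≈ 443.
Total lost output = 592 + 193 + 190 + 443 = 1418 billion.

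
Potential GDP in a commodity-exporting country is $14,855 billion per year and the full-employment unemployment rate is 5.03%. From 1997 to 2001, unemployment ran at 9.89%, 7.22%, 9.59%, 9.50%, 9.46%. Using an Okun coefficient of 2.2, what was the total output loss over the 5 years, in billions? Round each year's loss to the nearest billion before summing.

Year 1997: gap = -2.2 × (9.89 - 5.03) = -10.692%, loss ≈ 14855 × 10.692/100 ≈ 1588.
Year 1998: gap = -2.2 × (7.22 - 5.03) = -4.818%, loss ≈ 14855 × 4.818/100 ≈ 716.
Year 1999: gap = -2.2 × (9.59 - 5.03) = -10.032%, loss ≈ 14855 × 10.032/100 ≈ 1490.
Year 2000: gap = -2.2 × (9.5 - 5.03) = -9.834%, loss ≈ 14855 × 9.834/100 ≈ 1461.
Year 2001: gap = -2.2 × (9.46 - 5.03) = -9.746%, loss ≈ 14855 × 9.746/100 ≈ 1448.
Total lost output = 1588 + 716 + 1490 + 1461 + 1448 = 6703 billion.

$6,703 billion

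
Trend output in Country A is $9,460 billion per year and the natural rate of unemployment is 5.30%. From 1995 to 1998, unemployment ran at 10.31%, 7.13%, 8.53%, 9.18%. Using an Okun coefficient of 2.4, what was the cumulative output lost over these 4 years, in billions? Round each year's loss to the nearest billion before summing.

Year 1995: gap = -2.4 × (10.31 - 5.3) = -12.024%, loss ≈ 9460 × 12.024/100 ≈ 1137.
Year 1996: gap = -2.4 × (7.13 - 5.3) = -4.392%, loss ≈ 9460 × 4.392/100 ≈ 415.
Year 1997: gap = -2.4 × (8.53 - 5.3) = -7.752%, loss ≈ 9460 × 7.752/100 ≈ 733.
Year 1998: gap = -2.4 × (9.18 - 5.3) = -9.312%, loss ≈ 9460 × 9.312/100 ≈ 881.
Total lost output = 1137 + 415 + 733 + 881 = 3166 billion.

$3,166 billion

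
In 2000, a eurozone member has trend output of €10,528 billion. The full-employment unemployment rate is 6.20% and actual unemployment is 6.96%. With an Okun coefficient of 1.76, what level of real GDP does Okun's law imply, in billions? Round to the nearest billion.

Unemployment gap = 6.96 - 6.2 = 0.76 points, so the output gap is -1.76 × 0.76 = -1.3376%.
Actual GDP = 10528 × (1 - 1.3376/100) = 10528 × 0.986624 ≈ 10387 billion.

€10,387 billion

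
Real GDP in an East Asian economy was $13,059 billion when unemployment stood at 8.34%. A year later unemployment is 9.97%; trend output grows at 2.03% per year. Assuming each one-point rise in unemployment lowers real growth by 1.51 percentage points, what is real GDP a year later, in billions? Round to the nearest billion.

$13,003 billion

Δu = 9.97 - 8.34 = 1.63 points.
Okun's law (growth form): g_Y = g_Y* - β × Δu = 2.03 - 1.51 × (1.63) = 2.03 - 2.4613 = -0.4313%.
Real GDP in the next year = 13059 × (1 - 0.4313/100) = 13059 × 0.995687 ≈ 13003 billion.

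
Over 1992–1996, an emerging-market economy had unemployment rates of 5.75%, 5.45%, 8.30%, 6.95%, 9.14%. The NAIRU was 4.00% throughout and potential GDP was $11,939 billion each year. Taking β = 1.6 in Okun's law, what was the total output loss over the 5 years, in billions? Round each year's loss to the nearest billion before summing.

$2,978 billion

Year 1992: gap = -1.6 × (5.75 - 4) = -2.8%, loss ≈ 11939 × 2.8/100 ≈ 334.
Year 1993: gap = -1.6 × (5.45 - 4) = -2.32%, loss ≈ 11939 × 2.32/100 ≈ 277.
Year 1994: gap = -1.6 × (8.3 - 4) = -6.88%, loss ≈ 11939 × 6.88/100 ≈ 821.
Year 1995: gap = -1.6 × (6.95 - 4) = -4.72%, loss ≈ 11939 × 4.72/100 ≈ 564.
Year 1996: gap = -1.6 × (9.14 - 4) = -8.224%, loss ≈ 11939 × 8.224/100 ≈ 982.
Total lost output = 334 + 277 + 821 + 564 + 982 = 2978 billion.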